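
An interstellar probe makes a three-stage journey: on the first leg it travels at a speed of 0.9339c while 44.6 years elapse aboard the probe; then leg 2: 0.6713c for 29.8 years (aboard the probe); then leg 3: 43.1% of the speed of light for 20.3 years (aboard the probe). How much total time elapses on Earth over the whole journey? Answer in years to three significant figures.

Leg 1: γ = 1/√(1 − 0.9339²) = 1/√0.1278 = 2.797; Δt_1 = 2.797 × 44.6 = 124.7 years.
Leg 2: γ = 1/√(1 − 0.6713²) = 1/√0.5494 = 1.349; Δt_2 = 1.349 × 29.8 = 40.21 years.
Leg 3: β = 0.431; γ = 1/√(1 − 0.431²) = 1/√0.8142 = 1.108; Δt_3 = 1.108 × 20.3 = 22.50 years.
Total: 124.7 + 40.21 + 22.50 years.

Δt = 187 years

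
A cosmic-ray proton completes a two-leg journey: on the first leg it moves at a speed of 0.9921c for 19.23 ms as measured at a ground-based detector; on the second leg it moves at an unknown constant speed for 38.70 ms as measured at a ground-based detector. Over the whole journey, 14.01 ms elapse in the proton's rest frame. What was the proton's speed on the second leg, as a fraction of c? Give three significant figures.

Leg 1: γ = 1/√(1 − 0.9921²) = 1/√0.01574 = 7.971; τ_1 = 19.23/7.971 = 2.412 ms.
Leg 2: speed unknown; τ_2 = 38.70/γ_2.
Total proper time: 2.412 + τ_2 = 14.01, so τ_2 = 14.01 − 2.412 = 11.60 ms.
γ_2 = 38.70/11.60 = 3.337; β = √(1 − 1/γ²) = √0.9102.

β = 0.954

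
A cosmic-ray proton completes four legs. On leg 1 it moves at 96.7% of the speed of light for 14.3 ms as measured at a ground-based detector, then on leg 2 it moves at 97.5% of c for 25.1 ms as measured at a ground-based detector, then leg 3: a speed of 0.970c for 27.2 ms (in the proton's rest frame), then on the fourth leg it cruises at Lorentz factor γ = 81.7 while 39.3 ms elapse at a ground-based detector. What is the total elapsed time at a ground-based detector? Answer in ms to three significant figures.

Δt = 191 ms

Leg 1: 14.3 ms is already measured at a ground-based detector.
Leg 2: 25.1 ms is already measured at a ground-based detector.
Leg 3: γ = 1/√(1 − 0.970²) = 1/√0.05910 = 4.113; Δt_3 = 4.113 × 27.2 = 111.9 ms.
Leg 4: 39.3 ms is already measured at a ground-based detector.
Total: 14.30 + 25.10 + 111.9 + 39.30 ms.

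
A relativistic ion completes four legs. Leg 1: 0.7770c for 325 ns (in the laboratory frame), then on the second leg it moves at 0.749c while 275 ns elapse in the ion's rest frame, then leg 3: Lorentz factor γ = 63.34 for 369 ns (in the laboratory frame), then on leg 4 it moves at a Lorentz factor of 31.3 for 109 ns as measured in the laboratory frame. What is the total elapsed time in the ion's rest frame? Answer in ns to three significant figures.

τ = 489 ns

Leg 1: γ = 1/√(1 − 0.7770²) = 1/√0.3963 = 1.589; τ_1 = 325/1.589 = 204.6 ns.
Leg 2: 275 ns is already measured in the ion's rest frame.
Leg 3: γ = 63.34; τ_3 = 369/63.34 = 5.826 ns.
Leg 4: γ = 31.3; τ_4 = 109/31.30 = 3.482 ns.
Total: 204.6 + 275.0 + 5.826 + 3.482 ns.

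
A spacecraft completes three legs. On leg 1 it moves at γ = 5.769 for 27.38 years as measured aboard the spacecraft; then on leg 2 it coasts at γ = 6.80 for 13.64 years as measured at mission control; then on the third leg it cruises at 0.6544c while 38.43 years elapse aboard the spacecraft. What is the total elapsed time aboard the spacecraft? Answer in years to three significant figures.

Leg 1: 27.38 years is already measured aboard the spacecraft.
Leg 2: γ = 6.80; τ_2 = 13.64/6.800 = 2.006 years.
Leg 3: 38.43 years is already measured aboard the spacecraft.
Total: 27.38 + 2.006 + 38.43 years.

τ = 67.8 years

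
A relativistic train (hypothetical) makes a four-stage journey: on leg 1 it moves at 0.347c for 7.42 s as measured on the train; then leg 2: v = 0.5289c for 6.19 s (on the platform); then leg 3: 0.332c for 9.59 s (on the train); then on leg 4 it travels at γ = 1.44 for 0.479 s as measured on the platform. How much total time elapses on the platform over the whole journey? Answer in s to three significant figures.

Δt = 24.7 s

Leg 1: γ = 1/√(1 − 0.347²) = 1/√0.8796 = 1.066; Δt_1 = 1.066 × 7.42 = 7.912 s.
Leg 2: 6.19 s is already measured on the platform.
Leg 3: γ = 1/√(1 − 0.332²) = 1/√0.8898 = 1.060; Δt_3 = 1.060 × 9.59 = 10.17 s.
Leg 4: 0.479 s is already measured on the platform.
Total: 7.912 + 6.190 + 10.17 + 0.4790 s.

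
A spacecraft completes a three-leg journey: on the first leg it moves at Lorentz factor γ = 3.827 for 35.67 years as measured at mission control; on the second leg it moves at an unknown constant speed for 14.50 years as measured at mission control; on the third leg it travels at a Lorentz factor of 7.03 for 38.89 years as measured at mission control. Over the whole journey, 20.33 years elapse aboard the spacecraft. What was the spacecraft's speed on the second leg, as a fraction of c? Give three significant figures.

Leg 1: γ = 3.827; τ_1 = 35.67/3.827 = 9.321 years.
Leg 2: speed unknown; τ_2 = 14.50/γ_2.
Leg 3: γ = 7.03; τ_3 = 38.89/7.030 = 5.532 years.
Total proper time: 9.321 + τ_2 + 5.532 = 20.33, so τ_2 = 20.33 − 14.85 = 5.477 years.
γ_2 = 14.50/5.477 = 2.647; β = √(1 − 1/γ²) = √0.8573.

β = 0.926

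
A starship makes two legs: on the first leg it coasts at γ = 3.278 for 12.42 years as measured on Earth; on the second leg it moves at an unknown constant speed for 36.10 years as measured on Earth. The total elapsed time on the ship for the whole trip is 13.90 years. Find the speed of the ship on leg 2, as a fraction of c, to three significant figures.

β = 0.960

Leg 1: γ = 3.278; τ_1 = 12.42/3.278 = 3.789 years.
Leg 2: speed unknown; τ_2 = 36.10/γ_2.
Total proper time: 3.789 + τ_2 = 13.90, so τ_2 = 13.90 − 3.789 = 10.11 years.
γ_2 = 36.10/10.11 = 3.570; β = √(1 − 1/γ²) = √0.9216.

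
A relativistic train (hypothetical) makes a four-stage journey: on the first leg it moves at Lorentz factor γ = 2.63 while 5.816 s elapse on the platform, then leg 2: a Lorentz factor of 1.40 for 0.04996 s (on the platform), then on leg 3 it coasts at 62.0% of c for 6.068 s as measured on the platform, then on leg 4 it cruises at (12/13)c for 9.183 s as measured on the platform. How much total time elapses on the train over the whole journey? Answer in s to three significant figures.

τ = 10.5 s

Leg 1: γ = 2.63; τ_1 = 5.816/2.630 = 2.211 s.
Leg 2: γ = 1.40; τ_2 = 0.04996/1.400 = 0.03569 s.
Leg 3: β = 0.620; γ = 1/√(1 − 0.620²) = 1/√0.6156 = 1.275; τ_3 = 6.068/1.275 = 4.761 s.
Leg 4: γ = 1/√(1 − (12/13)²) = 13/5 = 2.600; τ_4 = 9.183/2.600 = 3.532 s.
Total: 2.211 + 0.03569 + 4.761 + 3.532 s.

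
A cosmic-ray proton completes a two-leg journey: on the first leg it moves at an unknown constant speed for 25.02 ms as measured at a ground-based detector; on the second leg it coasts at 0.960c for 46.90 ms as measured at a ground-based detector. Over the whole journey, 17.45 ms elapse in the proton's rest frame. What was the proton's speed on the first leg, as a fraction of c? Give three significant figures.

Leg 1: speed unknown; τ_1 = 25.02/γ_1.
Leg 2: γ = 1/√(1 − 0.960²) = 25/7 ≈ 3.571; τ_2 = 46.90/3.571 = 13.13 ms.
Total proper time: τ_1 + 13.13 = 17.45, so τ_1 = 17.45 − 13.13 = 4.318 ms.
γ_1 = 25.02/4.318 = 5.794; β = √(1 − 1/γ²) = √0.9702.

β = 0.985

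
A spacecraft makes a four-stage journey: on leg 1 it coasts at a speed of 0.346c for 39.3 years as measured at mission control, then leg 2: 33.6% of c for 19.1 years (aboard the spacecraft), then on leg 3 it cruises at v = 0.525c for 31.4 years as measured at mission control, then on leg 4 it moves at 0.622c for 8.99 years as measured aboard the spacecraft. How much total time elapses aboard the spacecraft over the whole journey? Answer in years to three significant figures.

Leg 1: γ = 1/√(1 − 0.346²) = 1/√0.8803 = 1.066; τ_1 = 39.3/1.066 = 36.87 years.
Leg 2: 19.1 years is already measured aboard the spacecraft.
Leg 3: γ = 1/√(1 − 0.525²) = 1/√0.7244 = 1.175; τ_3 = 31.4/1.175 = 26.72 years.
Leg 4: 8.99 years is already measured aboard the spacecraft.
Total: 36.87 + 19.10 + 26.72 + 8.990 years.

τ = 91.7 years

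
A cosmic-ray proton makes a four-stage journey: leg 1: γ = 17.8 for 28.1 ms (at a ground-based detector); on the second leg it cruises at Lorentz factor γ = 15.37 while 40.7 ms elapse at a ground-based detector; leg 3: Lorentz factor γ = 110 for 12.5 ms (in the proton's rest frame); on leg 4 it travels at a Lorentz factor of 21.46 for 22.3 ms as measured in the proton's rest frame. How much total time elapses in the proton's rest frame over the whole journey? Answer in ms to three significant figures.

τ = 39.0 ms

Leg 1: γ = 17.8; τ_1 = 28.1/17.80 = 1.579 ms.
Leg 2: γ = 15.37; τ_2 = 40.7/15.37 = 2.648 ms.
Leg 3: 12.5 ms is already measured in the proton's rest frame.
Leg 4: 22.3 ms is already measured in the proton's rest frame.
Total: 1.579 + 2.648 + 12.50 + 22.30 ms.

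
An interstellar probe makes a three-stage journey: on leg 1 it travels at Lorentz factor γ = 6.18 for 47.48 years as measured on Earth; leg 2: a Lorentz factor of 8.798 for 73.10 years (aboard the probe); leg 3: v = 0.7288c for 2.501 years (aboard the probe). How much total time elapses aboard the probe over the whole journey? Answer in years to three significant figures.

Leg 1: γ = 6.18; τ_1 = 47.48/6.180 = 7.683 years.
Leg 2: 73.10 years is already measured aboard the probe.
Leg 3: 2.501 years is already measured aboard the probe.
Total: 7.683 + 73.10 + 2.501 years.

τ = 83.3 years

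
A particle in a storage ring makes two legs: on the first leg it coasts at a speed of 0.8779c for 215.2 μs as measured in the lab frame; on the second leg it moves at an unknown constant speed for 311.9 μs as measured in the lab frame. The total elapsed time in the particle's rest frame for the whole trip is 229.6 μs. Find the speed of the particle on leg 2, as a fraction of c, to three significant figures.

Leg 1: γ = 1/√(1 − 0.8779²) = 1/√0.2293 = 2.088; τ_1 = 215.2/2.088 = 103.0 μs.
Leg 2: speed unknown; τ_2 = 311.9/γ_2.
Total proper time: 103.0 + τ_2 = 229.6, so τ_2 = 229.6 − 103.0 = 126.6 μs.
γ_2 = 311.9/126.6 = 2.465; β = √(1 − 1/γ²) = √0.8354.

β = 0.914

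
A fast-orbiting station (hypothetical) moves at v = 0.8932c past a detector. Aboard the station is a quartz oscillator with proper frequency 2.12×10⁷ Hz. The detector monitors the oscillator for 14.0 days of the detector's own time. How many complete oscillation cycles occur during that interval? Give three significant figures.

γ = 1/√(1 − 0.8932²) = 1/√0.2022 = 2.224
During 14.0 days of lab time, the oscillator's proper time advances by τ = Δt/γ = 14.0/2.224 = 6.295 days = 5.439×10⁵ s.
N = f × τ = 2.12×10⁷ × 5.439×10⁵ = 1.153×10¹³.

N = 1.15×10¹³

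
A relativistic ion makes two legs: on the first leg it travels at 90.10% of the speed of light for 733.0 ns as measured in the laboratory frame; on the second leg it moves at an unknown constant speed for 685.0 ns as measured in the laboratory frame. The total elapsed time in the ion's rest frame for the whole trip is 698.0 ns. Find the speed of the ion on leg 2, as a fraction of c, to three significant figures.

β = 0.832

Leg 1: β = 0.9010; γ = 1/√(1 − 0.9010²) = 1/√0.1882 = 2.305; τ_1 = 733.0/2.305 = 318.0 ns.
Leg 2: speed unknown; τ_2 = 685.0/γ_2.
Total proper time: 318.0 + τ_2 = 698.0, so τ_2 = 698.0 − 318.0 = 380.0 ns.
γ_2 = 685.0/380.0 = 1.803; β = √(1 − 1/γ²) = √0.6922.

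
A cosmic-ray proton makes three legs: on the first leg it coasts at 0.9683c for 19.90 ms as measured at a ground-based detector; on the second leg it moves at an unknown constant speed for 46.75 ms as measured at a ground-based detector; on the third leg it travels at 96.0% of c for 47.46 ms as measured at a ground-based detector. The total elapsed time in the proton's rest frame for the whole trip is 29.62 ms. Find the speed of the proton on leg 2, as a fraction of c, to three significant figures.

Leg 1: γ = 1/√(1 − 0.9683²) = 1/√0.06240 = 4.003; τ_1 = 19.90/4.003 = 4.971 ms.
Leg 2: speed unknown; τ_2 = 46.75/γ_2.
Leg 3: β = 0.960; γ = 1/√(1 − 0.960²) = 1/√0.07840 = 3.571; τ_3 = 47.46/3.571 = 13.29 ms.
Total proper time: 4.971 + τ_2 + 13.29 = 29.62, so τ_2 = 29.62 − 18.26 = 11.36 ms.
γ_2 = 46.75/11.36 = 4.115; β = √(1 − 1/γ²) = √0.9409.

β = 0.970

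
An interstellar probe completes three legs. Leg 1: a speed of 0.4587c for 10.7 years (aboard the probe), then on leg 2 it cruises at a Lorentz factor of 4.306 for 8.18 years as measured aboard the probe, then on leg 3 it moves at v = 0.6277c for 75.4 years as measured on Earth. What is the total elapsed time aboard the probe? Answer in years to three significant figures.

τ = 77.6 years

Leg 1: 10.7 years is already measured aboard the probe.
Leg 2: 8.18 years is already measured aboard the probe.
Leg 3: γ = 1/√(1 − 0.6277²) = 1/√0.6060 = 1.285; τ_3 = 75.4/1.285 = 58.70 years.
Total: 10.70 + 8.180 + 58.70 years.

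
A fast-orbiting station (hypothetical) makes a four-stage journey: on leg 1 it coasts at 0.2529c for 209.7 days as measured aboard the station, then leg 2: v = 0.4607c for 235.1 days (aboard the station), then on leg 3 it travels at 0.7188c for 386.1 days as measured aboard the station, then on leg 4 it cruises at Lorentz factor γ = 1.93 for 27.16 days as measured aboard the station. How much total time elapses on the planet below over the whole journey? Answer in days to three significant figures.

Leg 1: γ = 1/√(1 − 0.2529²) = 1/√0.9360 = 1.034; Δt_1 = 1.034 × 209.7 = 216.7 days.
Leg 2: γ = 1/√(1 − 0.4607²) = 1/√0.7878 = 1.127; Δt_2 = 1.127 × 235.1 = 264.9 days.
Leg 3: γ = 1/√(1 − 0.7188²) = 1/√0.4833 = 1.438; Δt_3 = 1.438 × 386.1 = 555.4 days.
Leg 4: γ = 1.93; Δt_4 = 1.930 × 27.16 = 52.42 days.
Total: 216.7 + 264.9 + 555.4 + 52.42 days.

Δt = 1090 days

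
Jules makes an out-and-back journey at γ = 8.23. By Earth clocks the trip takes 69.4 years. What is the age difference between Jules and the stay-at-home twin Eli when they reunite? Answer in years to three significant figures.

Δt − τ = 61.0 years

γ = 8.23
Jules's elapsed proper time: τ = 69.4/8.230 = 8.433 years.
Age gap = Δt − τ = 69.4 − 8.433 years.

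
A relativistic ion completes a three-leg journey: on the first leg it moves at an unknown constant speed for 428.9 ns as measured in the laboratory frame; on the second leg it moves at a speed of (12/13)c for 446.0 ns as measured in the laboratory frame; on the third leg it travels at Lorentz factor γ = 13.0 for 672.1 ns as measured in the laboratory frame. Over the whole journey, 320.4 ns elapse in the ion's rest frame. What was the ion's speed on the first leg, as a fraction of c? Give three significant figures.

Leg 1: speed unknown; τ_1 = 428.9/γ_1.
Leg 2: γ = 1/√(1 − (12/13)²) = 13/5 = 2.600; τ_2 = 446.0/2.600 = 171.5 ns.
Leg 3: γ = 13.0; τ_3 = 672.1/13.00 = 51.70 ns.
Total proper time: τ_1 + 171.5 + 51.70 = 320.4, so τ_1 = 320.4 − 223.2 = 97.16 ns.
γ_1 = 428.9/97.16 = 4.414; β = √(1 − 1/γ²) = √0.9487.

β = 0.974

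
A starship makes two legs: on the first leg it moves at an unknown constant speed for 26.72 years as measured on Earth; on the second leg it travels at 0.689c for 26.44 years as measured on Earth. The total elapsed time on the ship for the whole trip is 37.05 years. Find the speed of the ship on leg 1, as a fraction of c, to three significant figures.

β = 0.743

Leg 1: speed unknown; τ_1 = 26.72/γ_1.
Leg 2: γ = 1/√(1 − 0.689²) = 1/√0.5253 = 1.380; τ_2 = 26.44/1.380 = 19.16 years.
Total proper time: τ_1 + 19.16 = 37.05, so τ_1 = 37.05 − 19.16 = 17.89 years.
γ_1 = 26.72/17.89 = 1.494; β = √(1 − 1/γ²) = √0.5519.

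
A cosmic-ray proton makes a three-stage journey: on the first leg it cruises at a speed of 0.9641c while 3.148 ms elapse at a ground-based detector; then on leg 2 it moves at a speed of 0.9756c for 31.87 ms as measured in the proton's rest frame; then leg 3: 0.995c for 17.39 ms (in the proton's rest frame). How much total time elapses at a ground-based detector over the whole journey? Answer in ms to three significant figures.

Leg 1: 3.148 ms is already measured at a ground-based detector.
Leg 2: γ = 1/√(1 − 0.9756²) = 1/√0.04820 = 4.555; Δt_2 = 4.555 × 31.87 = 145.2 ms.
Leg 3: γ = 1/√(1 − 0.995²) = 1/√0.009975 = 10.01; Δt_3 = 10.01 × 17.39 = 174.1 ms.
Total: 3.148 + 145.2 + 174.1 ms.

Δt = 322 ms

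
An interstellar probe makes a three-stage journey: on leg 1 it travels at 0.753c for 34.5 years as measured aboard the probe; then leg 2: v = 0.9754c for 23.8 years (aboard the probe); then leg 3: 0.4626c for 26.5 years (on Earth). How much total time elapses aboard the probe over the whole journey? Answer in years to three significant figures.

τ = 81.8 years

Leg 1: 34.5 years is already measured aboard the probe.
Leg 2: 23.8 years is already measured aboard the probe.
Leg 3: γ = 1/√(1 − 0.4626²) = 1/√0.7860 = 1.128; τ_3 = 26.5/1.128 = 23.49 years.
Total: 34.50 + 23.80 + 23.49 years.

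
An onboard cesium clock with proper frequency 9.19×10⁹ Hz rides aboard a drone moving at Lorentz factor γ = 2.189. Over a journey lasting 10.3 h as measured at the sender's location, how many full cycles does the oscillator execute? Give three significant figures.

γ = 2.189
The oscillator's own cycle count is N = f × τ where τ is the proper time aboard the drone. τ = Δt/γ = 10.3/2.189 = 4.705 h = 1.694×10⁴ s.
N = 9.19×10⁹ × 1.694×10⁴ = 1.557×10¹⁴.

N = 1.56×10¹⁴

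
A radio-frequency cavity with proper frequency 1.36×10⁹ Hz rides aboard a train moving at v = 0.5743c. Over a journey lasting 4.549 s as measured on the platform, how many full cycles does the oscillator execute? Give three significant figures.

γ = 1/√(1 − 0.5743²) = 1/√0.6702 = 1.222
The oscillator's own cycle count is N = f × τ where τ is the proper time on the train. τ = Δt/γ = 4.549/1.222 = 3.724 s = 3.724×10⁰ s.
N = 1.36×10⁹ × 3.724×10⁰ = 5.065×10⁹.

N = 5.06×10⁹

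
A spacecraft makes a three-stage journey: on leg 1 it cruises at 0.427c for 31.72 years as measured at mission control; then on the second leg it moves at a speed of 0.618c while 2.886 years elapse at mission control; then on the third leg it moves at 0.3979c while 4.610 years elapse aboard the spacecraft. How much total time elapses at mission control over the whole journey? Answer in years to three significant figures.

Leg 1: 31.72 years is already measured at mission control.
Leg 2: 2.886 years is already measured at mission control.
Leg 3: γ = 1/√(1 − 0.3979²) = 1/√0.8417 = 1.090; Δt_3 = 1.090 × 4.610 = 5.025 years.
Total: 31.72 + 2.886 + 5.025 years.

Δt = 39.6 years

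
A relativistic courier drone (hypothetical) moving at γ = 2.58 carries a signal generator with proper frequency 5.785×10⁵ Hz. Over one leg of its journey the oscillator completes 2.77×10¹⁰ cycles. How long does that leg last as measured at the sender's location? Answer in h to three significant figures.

γ = 2.58
Proper time for N cycles: τ = N/f = 2.77×10¹⁰/(5.785×10⁵) = 4.788×10⁴ s = 13.30 h.
Lab-frame duration Δt = γτ = 2.580 × 13.30 = 34.32 h.

Δt = 34.3 h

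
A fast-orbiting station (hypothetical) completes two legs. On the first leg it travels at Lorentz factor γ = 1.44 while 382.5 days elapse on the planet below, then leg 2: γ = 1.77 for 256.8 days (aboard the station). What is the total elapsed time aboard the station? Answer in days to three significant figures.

τ = 522 days

Leg 1: γ = 1.44; τ_1 = 382.5/1.440 = 265.6 days.
Leg 2: 256.8 days is already measured aboard the station.
Total: 265.6 + 256.8 days.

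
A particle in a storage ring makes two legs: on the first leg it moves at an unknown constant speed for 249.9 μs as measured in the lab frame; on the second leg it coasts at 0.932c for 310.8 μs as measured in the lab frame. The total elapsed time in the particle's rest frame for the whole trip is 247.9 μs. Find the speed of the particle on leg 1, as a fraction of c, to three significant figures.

β = 0.841

Leg 1: speed unknown; τ_1 = 249.9/γ_1.
Leg 2: γ = 1/√(1 − 0.932²) = 1/√0.1314 = 2.759; τ_2 = 310.8/2.759 = 112.7 μs.
Total proper time: τ_1 + 112.7 = 247.9, so τ_1 = 247.9 − 112.7 = 135.2 μs.
γ_1 = 249.9/135.2 = 1.848; β = √(1 − 1/γ²) = √0.7071.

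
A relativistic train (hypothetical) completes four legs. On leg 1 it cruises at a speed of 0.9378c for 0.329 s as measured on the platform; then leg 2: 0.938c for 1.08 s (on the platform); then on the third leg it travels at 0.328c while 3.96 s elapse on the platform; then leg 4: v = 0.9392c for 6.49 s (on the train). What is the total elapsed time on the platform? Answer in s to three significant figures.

Δt = 24.3 s

Leg 1: 0.329 s is already measured on the platform.
Leg 2: 1.08 s is already measured on the platform.
Leg 3: 3.96 s is already measured on the platform.
Leg 4: γ = 1/√(1 − 0.9392²) = 1/√0.1179 = 2.912; Δt_4 = 2.912 × 6.49 = 18.90 s.
Total: 0.3290 + 1.080 + 3.960 + 18.90 s.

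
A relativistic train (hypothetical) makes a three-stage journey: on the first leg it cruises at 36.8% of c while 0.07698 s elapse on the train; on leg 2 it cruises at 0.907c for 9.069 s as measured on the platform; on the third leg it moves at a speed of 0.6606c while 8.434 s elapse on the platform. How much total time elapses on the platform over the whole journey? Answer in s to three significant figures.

Leg 1: β = 0.368; γ = 1/√(1 − 0.368²) = 1/√0.8646 = 1.075; Δt_1 = 1.075 × 0.07698 = 0.08279 s.
Leg 2: 9.069 s is already measured on the platform.
Leg 3: 8.434 s is already measured on the platform.
Total: 0.08279 + 9.069 + 8.434 s.

Δt = 17.6 s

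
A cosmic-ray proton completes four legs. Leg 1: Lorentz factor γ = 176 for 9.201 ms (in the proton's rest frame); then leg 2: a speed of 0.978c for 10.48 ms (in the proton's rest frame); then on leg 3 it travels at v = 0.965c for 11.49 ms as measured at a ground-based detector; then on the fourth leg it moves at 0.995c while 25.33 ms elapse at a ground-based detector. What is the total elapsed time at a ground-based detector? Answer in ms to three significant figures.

Δt = 1710 ms

Leg 1: γ = 176; Δt_1 = 176.0 × 9.201 = 1619 ms.
Leg 2: γ = 1/√(1 − 0.978²) = 1/√0.04352 = 4.794; Δt_2 = 4.794 × 10.48 = 50.24 ms.
Leg 3: 11.49 ms is already measured at a ground-based detector.
Leg 4: 25.33 ms is already measured at a ground-based detector.
Total: 1619 + 50.24 + 11.49 + 25.33 ms.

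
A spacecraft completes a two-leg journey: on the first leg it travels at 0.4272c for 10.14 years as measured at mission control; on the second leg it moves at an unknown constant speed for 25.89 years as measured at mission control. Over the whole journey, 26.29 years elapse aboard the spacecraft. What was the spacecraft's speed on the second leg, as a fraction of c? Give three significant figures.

β = 0.750

Leg 1: γ = 1/√(1 − 0.4272²) = 1/√0.8175 = 1.106; τ_1 = 10.14/1.106 = 9.168 years.
Leg 2: speed unknown; τ_2 = 25.89/γ_2.
Total proper time: 9.168 + τ_2 = 26.29, so τ_2 = 26.29 − 9.168 = 17.12 years.
γ_2 = 25.89/17.12 = 1.512; β = √(1 − 1/γ²) = √0.5626.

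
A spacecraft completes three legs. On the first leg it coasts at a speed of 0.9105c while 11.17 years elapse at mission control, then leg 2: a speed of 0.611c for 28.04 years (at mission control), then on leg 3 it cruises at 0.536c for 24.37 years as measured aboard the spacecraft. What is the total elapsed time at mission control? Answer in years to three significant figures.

Leg 1: 11.17 years is already measured at mission control.
Leg 2: 28.04 years is already measured at mission control.
Leg 3: γ = 1/√(1 − 0.536²) = 1/√0.7127 = 1.185; Δt_3 = 1.185 × 24.37 = 28.87 years.
Total: 11.17 + 28.04 + 28.87 years.

Δt = 68.1 years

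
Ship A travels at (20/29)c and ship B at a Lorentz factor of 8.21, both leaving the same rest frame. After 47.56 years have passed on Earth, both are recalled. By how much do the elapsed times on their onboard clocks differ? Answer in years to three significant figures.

|τ_A − τ_B| = 28.6 years

A: γ = 1/√(1 − (20/29)²) = 29/21 ≈ 1.381; τ_A = 47.56/1.381 = 34.44 years.
B: γ = 8.21; τ_B = 47.56/8.210 = 5.793 years.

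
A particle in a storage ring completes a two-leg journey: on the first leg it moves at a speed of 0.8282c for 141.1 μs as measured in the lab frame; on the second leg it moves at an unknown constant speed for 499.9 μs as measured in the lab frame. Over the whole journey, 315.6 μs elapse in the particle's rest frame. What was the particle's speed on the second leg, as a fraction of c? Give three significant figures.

β = 0.881

Leg 1: γ = 1/√(1 − 0.8282²) = 1/√0.3141 = 1.784; τ_1 = 141.1/1.784 = 79.08 μs.
Leg 2: speed unknown; τ_2 = 499.9/γ_2.
Total proper time: 79.08 + τ_2 = 315.6, so τ_2 = 315.6 − 79.08 = 236.5 μs.
γ_2 = 499.9/236.5 = 2.114; β = √(1 − 1/γ²) = √0.7761.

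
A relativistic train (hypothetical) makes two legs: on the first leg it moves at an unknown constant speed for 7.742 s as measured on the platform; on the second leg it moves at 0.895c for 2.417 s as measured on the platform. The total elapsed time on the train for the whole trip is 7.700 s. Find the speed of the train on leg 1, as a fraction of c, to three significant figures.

β = 0.518

Leg 1: speed unknown; τ_1 = 7.742/γ_1.
Leg 2: γ = 1/√(1 − 0.895²) = 1/√0.1990 = 2.242; τ_2 = 2.417/2.242 = 1.078 s.
Total proper time: τ_1 + 1.078 = 7.700, so τ_1 = 7.700 − 1.078 = 6.622 s.
γ_1 = 7.742/6.622 = 1.169; β = √(1 − 1/γ²) = √0.2684.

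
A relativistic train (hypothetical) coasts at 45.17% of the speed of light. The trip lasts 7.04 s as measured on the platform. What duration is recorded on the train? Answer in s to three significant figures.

τ = 6.28 s

β = 0.4517; γ = 1/√(1 − 0.4517²) = 1/√0.7960 = 1.121
The interval measured on the platform is the dilated one; the clock on the train measures the proper time τ = Δt/γ = 7.04/1.121 s.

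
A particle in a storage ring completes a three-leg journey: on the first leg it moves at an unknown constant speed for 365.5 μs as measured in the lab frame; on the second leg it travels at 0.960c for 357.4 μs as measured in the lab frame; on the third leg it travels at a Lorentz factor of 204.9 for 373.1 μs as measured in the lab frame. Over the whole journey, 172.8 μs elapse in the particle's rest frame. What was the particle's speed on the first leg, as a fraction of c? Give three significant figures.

β = 0.981

Leg 1: speed unknown; τ_1 = 365.5/γ_1.
Leg 2: γ = 1/√(1 − 0.960²) = 25/7 ≈ 3.571; τ_2 = 357.4/3.571 = 100.1 μs.
Leg 3: γ = 204.9; τ_3 = 373.1/204.9 = 1.821 μs.
Total proper time: τ_1 + 100.1 + 1.821 = 172.8, so τ_1 = 172.8 − 101.9 = 70.91 μs.
γ_1 = 365.5/70.91 = 5.155; β = √(1 − 1/γ²) = √0.9624.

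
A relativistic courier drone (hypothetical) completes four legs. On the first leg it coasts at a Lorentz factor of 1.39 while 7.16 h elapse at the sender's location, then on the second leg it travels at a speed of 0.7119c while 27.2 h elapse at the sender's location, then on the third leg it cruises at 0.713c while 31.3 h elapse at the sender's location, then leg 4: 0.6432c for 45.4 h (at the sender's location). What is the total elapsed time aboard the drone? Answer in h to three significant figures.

Leg 1: γ = 1.39; τ_1 = 7.16/1.390 = 5.151 h.
Leg 2: γ = 1/√(1 − 0.7119²) = 1/√0.4932 = 1.424; τ_2 = 27.2/1.424 = 19.10 h.
Leg 3: γ = 1/√(1 − 0.713²) = 1/√0.4916 = 1.426; τ_3 = 31.3/1.426 = 21.95 h.
Leg 4: γ = 1/√(1 − 0.6432²) = 1/√0.5863 = 1.306; τ_4 = 45.4/1.306 = 34.76 h.
Total: 5.151 + 19.10 + 21.95 + 34.76 h.

τ = 81.0 h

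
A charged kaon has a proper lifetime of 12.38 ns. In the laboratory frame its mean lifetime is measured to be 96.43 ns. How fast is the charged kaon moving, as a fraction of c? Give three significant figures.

v = 0.992c

γ = Δt/τ₀ = 96.43/12.38 = 7.789
β = √(1 − 1/γ²) = √(1 − 0.01648) = √0.9835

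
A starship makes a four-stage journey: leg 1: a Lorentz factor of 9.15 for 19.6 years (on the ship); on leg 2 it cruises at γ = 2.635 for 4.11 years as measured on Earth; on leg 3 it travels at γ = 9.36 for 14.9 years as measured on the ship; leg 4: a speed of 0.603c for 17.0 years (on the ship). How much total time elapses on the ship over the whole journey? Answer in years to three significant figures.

τ = 53.1 years

Leg 1: 19.6 years is already measured on the ship.
Leg 2: γ = 2.635; τ_2 = 4.11/2.635 = 1.560 years.
Leg 3: 14.9 years is already measured on the ship.
Leg 4: 17.0 years is already measured on the ship.
Total: 19.60 + 1.560 + 14.90 + 17.00 years.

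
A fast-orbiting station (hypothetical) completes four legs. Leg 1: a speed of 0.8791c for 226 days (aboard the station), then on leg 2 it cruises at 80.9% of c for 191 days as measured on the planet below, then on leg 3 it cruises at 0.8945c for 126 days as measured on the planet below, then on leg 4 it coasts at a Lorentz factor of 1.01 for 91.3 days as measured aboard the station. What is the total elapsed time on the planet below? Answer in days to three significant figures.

Leg 1: γ = 1/√(1 − 0.8791²) = 1/√0.2272 = 2.098; Δt_1 = 2.098 × 226 = 474.2 days.
Leg 2: 191 days is already measured on the planet below.
Leg 3: 126 days is already measured on the planet below.
Leg 4: γ = 1.01; Δt_4 = 1.010 × 91.3 = 92.21 days.
Total: 474.2 + 191.0 + 126.0 + 92.21 days.

Δt = 883 days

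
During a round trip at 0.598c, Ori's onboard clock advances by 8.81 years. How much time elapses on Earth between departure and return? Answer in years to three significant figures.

Δt = 11.0 years

γ = 1/√(1 − 0.598²) = 1/√0.6424 = 1.248
Earth-frame duration is the dilated interval: Δt = γτ = 1.248 × 8.81 years.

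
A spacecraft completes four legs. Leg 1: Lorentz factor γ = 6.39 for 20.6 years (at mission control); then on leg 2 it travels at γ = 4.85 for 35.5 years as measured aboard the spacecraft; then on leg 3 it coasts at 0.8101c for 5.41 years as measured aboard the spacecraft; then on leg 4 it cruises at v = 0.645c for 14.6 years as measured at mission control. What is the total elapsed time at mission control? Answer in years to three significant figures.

Δt = 217 years

Leg 1: 20.6 years is already measured at mission control.
Leg 2: γ = 4.85; Δt_2 = 4.850 × 35.5 = 172.2 years.
Leg 3: γ = 1/√(1 − 0.8101²) = 1/√0.3437 = 1.706; Δt_3 = 1.706 × 5.41 = 9.227 years.
Leg 4: 14.6 years is already measured at mission control.
Total: 20.60 + 172.2 + 9.227 + 14.60 years.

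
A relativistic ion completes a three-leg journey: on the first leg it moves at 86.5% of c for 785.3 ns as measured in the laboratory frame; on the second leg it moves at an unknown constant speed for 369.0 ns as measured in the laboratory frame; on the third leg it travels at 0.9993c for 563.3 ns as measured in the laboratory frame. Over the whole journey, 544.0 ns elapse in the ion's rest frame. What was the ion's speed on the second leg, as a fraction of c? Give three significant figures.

β = 0.937

Leg 1: β = 0.865; γ = 1/√(1 − 0.865²) = 1/√0.2518 = 1.993; τ_1 = 785.3/1.993 = 394.0 ns.
Leg 2: speed unknown; τ_2 = 369.0/γ_2.
Leg 3: γ = 1/√(1 − 0.9993²) = 1/√0.001400 = 26.73; τ_3 = 563.3/26.73 = 21.07 ns.
Total proper time: 394.0 + τ_2 + 21.07 = 544.0, so τ_2 = 544.0 − 415.1 = 128.9 ns.
γ_2 = 369.0/128.9 = 2.863; β = √(1 − 1/γ²) = √0.8780.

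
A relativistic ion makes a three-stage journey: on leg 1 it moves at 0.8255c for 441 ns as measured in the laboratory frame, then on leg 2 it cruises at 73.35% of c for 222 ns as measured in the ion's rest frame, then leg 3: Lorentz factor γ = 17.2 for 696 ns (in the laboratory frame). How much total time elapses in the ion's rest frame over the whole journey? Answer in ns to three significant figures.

Leg 1: γ = 1/√(1 − 0.8255²) = 1/√0.3185 = 1.772; τ_1 = 441/1.772 = 248.9 ns.
Leg 2: 222 ns is already measured in the ion's rest frame.
Leg 3: γ = 17.2; τ_3 = 696/17.20 = 40.47 ns.
Total: 248.9 + 222.0 + 40.47 ns.

τ = 511 ns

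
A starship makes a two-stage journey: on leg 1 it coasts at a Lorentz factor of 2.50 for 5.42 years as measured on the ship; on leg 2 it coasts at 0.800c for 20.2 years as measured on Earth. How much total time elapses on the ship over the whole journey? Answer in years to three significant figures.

τ = 17.5 years

Leg 1: 5.42 years is already measured on the ship.
Leg 2: γ = 1/√(1 − 0.800²) = 5/3 ≈ 1.667; τ_2 = 20.2/1.667 = 12.12 years.
Total: 5.420 + 12.12 years.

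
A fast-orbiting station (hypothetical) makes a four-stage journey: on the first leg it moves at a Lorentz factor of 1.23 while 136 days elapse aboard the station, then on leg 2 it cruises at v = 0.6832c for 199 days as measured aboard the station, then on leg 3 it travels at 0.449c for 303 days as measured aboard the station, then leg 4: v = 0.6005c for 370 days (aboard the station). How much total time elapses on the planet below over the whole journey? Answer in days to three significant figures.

Δt = 1240 days

Leg 1: γ = 1.23; Δt_1 = 1.230 × 136 = 167.3 days.
Leg 2: γ = 1/√(1 − 0.6832²) = 1/√0.5332 = 1.369; Δt_2 = 1.369 × 199 = 272.5 days.
Leg 3: γ = 1/√(1 − 0.449²) = 1/√0.7984 = 1.119; Δt_3 = 1.119 × 303 = 339.1 days.
Leg 4: γ = 1/√(1 − 0.6005²) = 1/√0.6394 = 1.251; Δt_4 = 1.251 × 370 = 462.7 days.
Total: 167.3 + 272.5 + 339.1 + 462.7 days.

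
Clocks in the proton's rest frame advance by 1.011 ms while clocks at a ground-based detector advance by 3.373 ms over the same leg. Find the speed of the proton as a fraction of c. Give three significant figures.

The proper time is measured in the proton's rest frame (both events occur at the proton's location); Δt is measured at a ground-based detector. γ = Δt/τ = 3.373/1.011 = 3.336.
β = √(1 − 1/γ²) = √(1 − 0.08984) = √0.9102

β = 0.954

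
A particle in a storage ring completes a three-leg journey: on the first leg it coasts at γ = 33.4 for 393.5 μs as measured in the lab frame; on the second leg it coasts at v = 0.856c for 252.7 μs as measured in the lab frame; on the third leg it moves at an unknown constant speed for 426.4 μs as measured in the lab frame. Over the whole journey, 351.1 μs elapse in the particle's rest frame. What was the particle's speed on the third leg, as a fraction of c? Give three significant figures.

Leg 1: γ = 33.4; τ_1 = 393.5/33.40 = 11.78 μs.
Leg 2: γ = 1/√(1 − 0.856²) = 1/√0.2673 = 1.934; τ_2 = 252.7/1.934 = 130.6 μs.
Leg 3: speed unknown; τ_3 = 426.4/γ_3.
Total proper time: 11.78 + 130.6 + τ_3 = 351.1, so τ_3 = 351.1 − 142.4 = 208.7 μs.
γ_3 = 426.4/208.7 = 2.043; β = √(1 − 1/γ²) = √0.7605.

β = 0.872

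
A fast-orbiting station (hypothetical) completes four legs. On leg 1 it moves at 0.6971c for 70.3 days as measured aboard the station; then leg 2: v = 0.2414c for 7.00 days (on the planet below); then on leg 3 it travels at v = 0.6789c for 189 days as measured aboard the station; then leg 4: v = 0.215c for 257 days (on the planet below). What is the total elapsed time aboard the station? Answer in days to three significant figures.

τ = 517 days

Leg 1: 70.3 days is already measured aboard the station.
Leg 2: γ = 1/√(1 − 0.2414²) = 1/√0.9417 = 1.030; τ_2 = 7.00/1.030 = 6.793 days.
Leg 3: 189 days is already measured aboard the station.
Leg 4: γ = 1/√(1 − 0.215²) = 1/√0.9538 = 1.024; τ_4 = 257/1.024 = 251.0 days.
Total: 70.30 + 6.793 + 189.0 + 251.0 days.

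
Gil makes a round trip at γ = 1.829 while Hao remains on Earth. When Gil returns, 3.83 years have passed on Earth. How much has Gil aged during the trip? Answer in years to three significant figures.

τ = 2.09 years

γ = 1.829
Gil's clock measures proper time along the trip: τ = Δt/γ = 3.83/1.829 years.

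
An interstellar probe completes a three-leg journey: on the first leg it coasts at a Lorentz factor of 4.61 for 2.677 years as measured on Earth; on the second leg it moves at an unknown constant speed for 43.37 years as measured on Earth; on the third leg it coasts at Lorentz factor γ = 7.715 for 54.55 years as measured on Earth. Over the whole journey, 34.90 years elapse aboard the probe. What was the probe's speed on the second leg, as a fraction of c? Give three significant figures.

β = 0.778

Leg 1: γ = 4.61; τ_1 = 2.677/4.610 = 0.5807 years.
Leg 2: speed unknown; τ_2 = 43.37/γ_2.
Leg 3: γ = 7.715; τ_3 = 54.55/7.715 = 7.071 years.
Total proper time: 0.5807 + τ_2 + 7.071 = 34.90, so τ_2 = 34.90 − 7.651 = 27.25 years.
γ_2 = 43.37/27.25 = 1.592; β = √(1 − 1/γ²) = √0.6053.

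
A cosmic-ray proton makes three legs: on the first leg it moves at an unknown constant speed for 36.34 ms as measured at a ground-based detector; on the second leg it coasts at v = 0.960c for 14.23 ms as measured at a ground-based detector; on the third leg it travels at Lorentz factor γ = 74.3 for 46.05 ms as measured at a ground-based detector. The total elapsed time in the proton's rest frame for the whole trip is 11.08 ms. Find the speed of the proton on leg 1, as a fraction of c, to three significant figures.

β = 0.984

Leg 1: speed unknown; τ_1 = 36.34/γ_1.
Leg 2: γ = 1/√(1 − 0.960²) = 1/√0.07840 = 3.571; τ_2 = 14.23/3.571 = 3.984 ms.
Leg 3: γ = 74.3; τ_3 = 46.05/74.30 = 0.6198 ms.
Total proper time: τ_1 + 3.984 + 0.6198 = 11.08, so τ_1 = 11.08 − 4.604 = 6.476 ms.
γ_1 = 36.34/6.476 = 5.612; β = √(1 − 1/γ²) = √0.9682.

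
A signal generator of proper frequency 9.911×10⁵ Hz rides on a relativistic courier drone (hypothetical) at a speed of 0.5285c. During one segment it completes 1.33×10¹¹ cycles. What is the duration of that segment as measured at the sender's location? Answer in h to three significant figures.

γ = 1/√(1 − 0.5285²) = 1/√0.7207 = 1.178
Proper time for N cycles: τ = N/f = 1.33×10¹¹/(9.911×10⁵) = 1.342×10⁵ s = 37.28 h.
Lab-frame duration Δt = γτ = 1.178 × 37.28 = 43.91 h.

Δt = 43.9 h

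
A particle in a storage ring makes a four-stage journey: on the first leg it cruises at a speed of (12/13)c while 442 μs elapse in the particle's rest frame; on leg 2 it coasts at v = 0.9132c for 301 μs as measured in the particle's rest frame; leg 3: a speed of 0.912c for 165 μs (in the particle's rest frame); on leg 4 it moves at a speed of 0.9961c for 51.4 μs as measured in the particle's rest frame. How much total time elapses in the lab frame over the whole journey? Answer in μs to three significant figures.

Leg 1: γ = 1/√(1 − (12/13)²) = 13/5 = 2.600; Δt_1 = 2.600 × 442 = 1149 μs.
Leg 2: γ = 1/√(1 − 0.9132²) = 1/√0.1661 = 2.454; Δt_2 = 2.454 × 301 = 738.6 μs.
Leg 3: γ = 1/√(1 − 0.912²) = 1/√0.1683 = 2.438; Δt_3 = 2.438 × 165 = 402.3 μs.
Leg 4: γ = 1/√(1 − 0.9961²) = 1/√0.007785 = 11.33; Δt_4 = 11.33 × 51.4 = 582.6 μs.
Total: 1149 + 738.6 + 402.3 + 582.6 μs.

Δt = 2870 μs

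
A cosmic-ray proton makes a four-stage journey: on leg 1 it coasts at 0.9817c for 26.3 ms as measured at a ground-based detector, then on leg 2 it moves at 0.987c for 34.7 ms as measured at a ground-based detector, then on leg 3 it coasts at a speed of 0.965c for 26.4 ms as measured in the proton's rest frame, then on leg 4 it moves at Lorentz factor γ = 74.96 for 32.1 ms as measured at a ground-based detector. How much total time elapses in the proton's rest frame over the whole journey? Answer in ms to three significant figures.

Leg 1: γ = 1/√(1 − 0.9817²) = 1/√0.03627 = 5.251; τ_1 = 26.3/5.251 = 5.008 ms.
Leg 2: γ = 1/√(1 − 0.987²) = 1/√0.02583 = 6.222; τ_2 = 34.7/6.222 = 5.577 ms.
Leg 3: 26.4 ms is already measured in the proton's rest frame.
Leg 4: γ = 74.96; τ_4 = 32.1/74.96 = 0.4282 ms.
Total: 5.008 + 5.577 + 26.40 + 0.4282 ms.

τ = 37.4 ms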